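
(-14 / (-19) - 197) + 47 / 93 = -345904 / 1767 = -195.76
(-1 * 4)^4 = 256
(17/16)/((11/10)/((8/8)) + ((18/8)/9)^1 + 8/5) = 0.36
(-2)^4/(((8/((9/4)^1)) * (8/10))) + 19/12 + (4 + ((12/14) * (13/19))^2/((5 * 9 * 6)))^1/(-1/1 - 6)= 32871157/4952920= 6.64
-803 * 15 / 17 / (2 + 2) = -12045 / 68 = -177.13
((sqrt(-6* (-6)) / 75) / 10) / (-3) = -0.00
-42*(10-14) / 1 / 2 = 84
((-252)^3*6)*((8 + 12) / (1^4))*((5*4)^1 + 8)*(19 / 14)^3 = -134405671680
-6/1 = -6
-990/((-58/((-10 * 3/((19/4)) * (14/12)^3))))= -94325/551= -171.19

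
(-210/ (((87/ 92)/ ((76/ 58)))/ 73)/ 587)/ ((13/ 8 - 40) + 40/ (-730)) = 10432903040/ 11079368481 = 0.94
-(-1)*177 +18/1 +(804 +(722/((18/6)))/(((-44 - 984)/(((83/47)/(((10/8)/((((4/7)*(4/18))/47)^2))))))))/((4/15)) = 339948263611574/105902886159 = 3210.00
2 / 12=1 / 6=0.17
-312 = -312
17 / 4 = 4.25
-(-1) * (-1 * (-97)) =97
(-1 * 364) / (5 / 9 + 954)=-3276 / 8591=-0.38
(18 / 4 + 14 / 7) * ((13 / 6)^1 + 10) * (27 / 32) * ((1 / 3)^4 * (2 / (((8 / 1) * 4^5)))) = 949 / 4718592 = 0.00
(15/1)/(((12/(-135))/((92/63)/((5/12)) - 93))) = 422865/28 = 15102.32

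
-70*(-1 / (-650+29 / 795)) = -0.11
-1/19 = -0.05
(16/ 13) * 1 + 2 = 42/ 13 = 3.23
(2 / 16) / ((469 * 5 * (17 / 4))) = 1 / 79730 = 0.00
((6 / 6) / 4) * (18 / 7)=9 / 14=0.64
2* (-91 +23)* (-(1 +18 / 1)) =2584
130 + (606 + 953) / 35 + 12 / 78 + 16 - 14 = 176.70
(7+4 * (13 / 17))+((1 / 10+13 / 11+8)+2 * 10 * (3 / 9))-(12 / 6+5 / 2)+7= 79963 / 2805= 28.51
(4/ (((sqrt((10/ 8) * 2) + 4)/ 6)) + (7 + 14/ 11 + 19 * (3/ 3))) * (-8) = -27232/ 99 + 64 * sqrt(10)/ 9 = -252.58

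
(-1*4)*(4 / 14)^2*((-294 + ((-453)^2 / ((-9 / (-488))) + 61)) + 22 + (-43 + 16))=-178026400 / 49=-3633191.84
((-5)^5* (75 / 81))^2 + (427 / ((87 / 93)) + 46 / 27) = 177011638916 / 21141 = 8372907.57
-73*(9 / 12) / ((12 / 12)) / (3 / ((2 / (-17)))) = 73 / 34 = 2.15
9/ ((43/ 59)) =531/ 43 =12.35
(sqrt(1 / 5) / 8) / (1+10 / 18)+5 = 9 * sqrt(5) / 560+5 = 5.04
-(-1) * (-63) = -63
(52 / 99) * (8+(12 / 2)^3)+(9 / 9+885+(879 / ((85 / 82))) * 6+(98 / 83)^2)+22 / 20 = 706550856733 / 115941870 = 6094.01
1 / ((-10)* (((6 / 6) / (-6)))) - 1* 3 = -12 / 5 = -2.40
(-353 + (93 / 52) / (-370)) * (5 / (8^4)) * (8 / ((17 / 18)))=-61126317 / 16746496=-3.65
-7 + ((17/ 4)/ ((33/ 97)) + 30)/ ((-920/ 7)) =-7.32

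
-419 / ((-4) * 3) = 419 / 12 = 34.92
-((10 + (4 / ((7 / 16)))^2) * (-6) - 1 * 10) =28006 / 49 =571.55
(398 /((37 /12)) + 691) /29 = 30343 /1073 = 28.28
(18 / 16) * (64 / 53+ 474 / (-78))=-30195 / 5512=-5.48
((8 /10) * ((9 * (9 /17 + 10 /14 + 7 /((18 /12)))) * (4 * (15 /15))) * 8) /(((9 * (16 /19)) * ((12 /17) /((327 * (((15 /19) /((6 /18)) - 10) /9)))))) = -13339420 /189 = -70578.94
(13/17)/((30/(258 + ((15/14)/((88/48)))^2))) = 6637397/1007930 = 6.59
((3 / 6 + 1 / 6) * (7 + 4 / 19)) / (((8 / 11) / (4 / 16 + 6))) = 37675 / 912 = 41.31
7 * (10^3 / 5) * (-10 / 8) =-1750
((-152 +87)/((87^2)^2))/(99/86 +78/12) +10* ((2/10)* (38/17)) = 1432473136529/320421633273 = 4.47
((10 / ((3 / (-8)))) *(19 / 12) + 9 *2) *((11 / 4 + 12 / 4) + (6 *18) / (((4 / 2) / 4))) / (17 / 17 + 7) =-96683 / 144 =-671.41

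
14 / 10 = 7 / 5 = 1.40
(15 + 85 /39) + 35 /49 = 4885 /273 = 17.89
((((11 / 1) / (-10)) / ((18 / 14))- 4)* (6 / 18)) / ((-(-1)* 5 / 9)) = -437 / 150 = -2.91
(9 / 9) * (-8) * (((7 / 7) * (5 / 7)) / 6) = -20 / 21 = -0.95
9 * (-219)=-1971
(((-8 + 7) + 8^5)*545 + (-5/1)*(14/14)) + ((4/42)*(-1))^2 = 7875382414/441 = 17858010.01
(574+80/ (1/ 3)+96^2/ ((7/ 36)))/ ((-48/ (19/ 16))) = -3206003/ 2688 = -1192.71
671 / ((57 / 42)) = 494.42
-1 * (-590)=590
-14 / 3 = -4.67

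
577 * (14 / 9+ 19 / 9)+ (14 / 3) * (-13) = 2055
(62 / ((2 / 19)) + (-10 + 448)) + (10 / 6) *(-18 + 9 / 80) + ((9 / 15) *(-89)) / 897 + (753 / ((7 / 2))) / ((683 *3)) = 114045077921 / 114361520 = 997.23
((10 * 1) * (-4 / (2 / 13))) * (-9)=2340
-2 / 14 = -1 / 7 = -0.14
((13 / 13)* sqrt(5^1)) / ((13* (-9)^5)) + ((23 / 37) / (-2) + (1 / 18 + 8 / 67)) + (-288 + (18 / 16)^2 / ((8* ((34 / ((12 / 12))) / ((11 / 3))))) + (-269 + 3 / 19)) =-4110041623379 / 7379407872 - sqrt(5) / 767637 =-556.96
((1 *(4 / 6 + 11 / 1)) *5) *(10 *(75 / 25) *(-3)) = -5250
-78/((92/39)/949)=-1443429/46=-31378.89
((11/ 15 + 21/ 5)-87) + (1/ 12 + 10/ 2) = -4619/ 60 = -76.98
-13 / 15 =-0.87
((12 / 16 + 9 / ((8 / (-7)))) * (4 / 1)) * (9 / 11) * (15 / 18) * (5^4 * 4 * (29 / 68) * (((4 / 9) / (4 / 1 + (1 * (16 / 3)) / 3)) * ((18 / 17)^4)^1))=-406699987500 / 203039551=-2003.06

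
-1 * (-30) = 30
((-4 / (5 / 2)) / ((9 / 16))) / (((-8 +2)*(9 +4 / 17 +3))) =0.04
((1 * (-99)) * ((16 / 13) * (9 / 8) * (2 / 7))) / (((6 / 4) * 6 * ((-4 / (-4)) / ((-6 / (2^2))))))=6.53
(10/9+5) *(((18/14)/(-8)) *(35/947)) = -275/7576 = -0.04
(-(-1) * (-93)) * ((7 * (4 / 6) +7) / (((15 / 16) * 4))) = -289.33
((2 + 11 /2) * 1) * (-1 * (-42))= 315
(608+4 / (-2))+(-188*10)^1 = -1274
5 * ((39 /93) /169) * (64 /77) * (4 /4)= 320 /31031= 0.01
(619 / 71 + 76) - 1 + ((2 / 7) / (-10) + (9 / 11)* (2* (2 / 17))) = 83.88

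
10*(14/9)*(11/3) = 1540/27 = 57.04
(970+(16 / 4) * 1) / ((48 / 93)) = 1887.12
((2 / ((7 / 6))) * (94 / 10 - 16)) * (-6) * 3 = 7128 / 35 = 203.66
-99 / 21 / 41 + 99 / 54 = 2959 / 1722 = 1.72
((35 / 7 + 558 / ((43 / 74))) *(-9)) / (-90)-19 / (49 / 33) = 1764233 / 21070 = 83.73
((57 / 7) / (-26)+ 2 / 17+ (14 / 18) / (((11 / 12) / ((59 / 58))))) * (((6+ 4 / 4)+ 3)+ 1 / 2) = 1976659 / 281996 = 7.01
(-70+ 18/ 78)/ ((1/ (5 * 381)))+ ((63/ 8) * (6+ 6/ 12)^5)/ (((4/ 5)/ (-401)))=-611467681875/ 13312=-45933569.85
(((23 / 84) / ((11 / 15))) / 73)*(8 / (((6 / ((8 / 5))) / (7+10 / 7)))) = 10856 / 118041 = 0.09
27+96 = 123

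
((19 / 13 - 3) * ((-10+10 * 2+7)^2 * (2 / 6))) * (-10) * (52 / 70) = 23120 / 21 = 1100.95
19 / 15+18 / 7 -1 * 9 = -542 / 105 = -5.16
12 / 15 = 4 / 5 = 0.80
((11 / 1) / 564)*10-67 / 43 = -16529 / 12126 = -1.36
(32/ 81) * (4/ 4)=32/ 81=0.40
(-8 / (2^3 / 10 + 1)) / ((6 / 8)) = -160 / 27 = -5.93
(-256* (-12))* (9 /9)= 3072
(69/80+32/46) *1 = 2867/1840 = 1.56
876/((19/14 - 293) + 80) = -12264/2963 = -4.14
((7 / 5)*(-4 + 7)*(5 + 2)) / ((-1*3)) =-49 / 5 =-9.80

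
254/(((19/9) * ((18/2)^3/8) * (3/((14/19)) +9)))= 28448/281637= 0.10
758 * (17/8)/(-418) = -6443/1672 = -3.85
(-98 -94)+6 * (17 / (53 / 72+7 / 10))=-120.97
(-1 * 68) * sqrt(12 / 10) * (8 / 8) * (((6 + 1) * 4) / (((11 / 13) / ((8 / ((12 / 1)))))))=-49504 * sqrt(30) / 165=-1643.30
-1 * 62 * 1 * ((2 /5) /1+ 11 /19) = -5766 /95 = -60.69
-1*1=-1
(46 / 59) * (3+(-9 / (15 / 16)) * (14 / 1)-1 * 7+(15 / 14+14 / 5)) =-216591 / 2065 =-104.89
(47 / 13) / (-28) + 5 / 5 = 0.87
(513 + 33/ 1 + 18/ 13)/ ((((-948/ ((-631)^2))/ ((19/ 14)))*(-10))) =4486079987/ 143780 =31201.00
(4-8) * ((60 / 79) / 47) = -240 / 3713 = -0.06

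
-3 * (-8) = 24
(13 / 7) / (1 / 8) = 104 / 7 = 14.86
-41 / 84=-0.49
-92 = -92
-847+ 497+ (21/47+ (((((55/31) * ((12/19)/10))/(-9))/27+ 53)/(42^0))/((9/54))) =-31.56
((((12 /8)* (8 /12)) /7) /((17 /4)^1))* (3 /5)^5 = 972 /371875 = 0.00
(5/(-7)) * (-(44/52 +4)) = 45/13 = 3.46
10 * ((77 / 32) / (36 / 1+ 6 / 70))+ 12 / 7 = 2.38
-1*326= -326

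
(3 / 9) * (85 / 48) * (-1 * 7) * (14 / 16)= -4165 / 1152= -3.62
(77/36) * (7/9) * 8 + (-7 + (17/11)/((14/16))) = 50363/6237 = 8.07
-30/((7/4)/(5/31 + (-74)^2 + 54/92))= -468590580/4991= -93887.11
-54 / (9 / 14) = -84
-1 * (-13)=13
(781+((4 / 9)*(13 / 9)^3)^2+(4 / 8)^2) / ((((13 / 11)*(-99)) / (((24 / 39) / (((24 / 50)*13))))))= -3370747972525 / 5106976885998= -0.66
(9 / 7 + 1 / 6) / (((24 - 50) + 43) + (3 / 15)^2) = 1525 / 17892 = 0.09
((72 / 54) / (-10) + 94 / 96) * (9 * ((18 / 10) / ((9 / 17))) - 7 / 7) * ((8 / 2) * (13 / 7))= 13949 / 75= 185.99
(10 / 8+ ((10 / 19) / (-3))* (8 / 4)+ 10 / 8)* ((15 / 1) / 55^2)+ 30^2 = 4138249 / 4598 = 900.01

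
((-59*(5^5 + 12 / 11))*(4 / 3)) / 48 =-2028833 / 396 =-5123.32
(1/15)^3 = 1/3375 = 0.00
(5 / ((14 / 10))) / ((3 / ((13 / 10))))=65 / 42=1.55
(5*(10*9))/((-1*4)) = -225/2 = -112.50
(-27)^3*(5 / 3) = -32805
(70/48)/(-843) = -35/20232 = -0.00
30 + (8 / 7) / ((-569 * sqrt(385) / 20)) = 30.00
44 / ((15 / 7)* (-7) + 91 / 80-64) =-3520 / 6229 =-0.57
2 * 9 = 18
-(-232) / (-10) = -116 / 5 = -23.20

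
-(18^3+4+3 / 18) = -35017 / 6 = -5836.17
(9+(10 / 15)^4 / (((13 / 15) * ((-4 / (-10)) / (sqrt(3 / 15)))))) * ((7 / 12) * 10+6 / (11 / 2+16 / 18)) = 62.68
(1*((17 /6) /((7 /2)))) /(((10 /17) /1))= 289 /210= 1.38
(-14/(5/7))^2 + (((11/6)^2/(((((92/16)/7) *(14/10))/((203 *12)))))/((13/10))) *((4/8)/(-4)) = -6737087/22425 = -300.43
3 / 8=0.38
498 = 498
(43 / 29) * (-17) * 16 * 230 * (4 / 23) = -467840 / 29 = -16132.41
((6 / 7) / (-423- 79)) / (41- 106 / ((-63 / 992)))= -27 / 27041485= -0.00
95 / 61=1.56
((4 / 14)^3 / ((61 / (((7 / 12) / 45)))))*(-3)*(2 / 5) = -4 / 672525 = -0.00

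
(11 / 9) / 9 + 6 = 497 / 81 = 6.14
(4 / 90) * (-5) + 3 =25 / 9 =2.78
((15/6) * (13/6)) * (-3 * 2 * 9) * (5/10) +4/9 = -5249/36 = -145.81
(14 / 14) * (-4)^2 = 16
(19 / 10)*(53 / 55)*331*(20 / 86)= 333317 / 2365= 140.94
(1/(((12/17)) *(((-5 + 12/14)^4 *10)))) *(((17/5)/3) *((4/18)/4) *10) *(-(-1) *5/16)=693889/7333089408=0.00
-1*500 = -500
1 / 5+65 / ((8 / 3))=983 / 40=24.58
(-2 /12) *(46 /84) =-23 /252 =-0.09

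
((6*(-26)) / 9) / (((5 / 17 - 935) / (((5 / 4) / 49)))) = 221 / 467166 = 0.00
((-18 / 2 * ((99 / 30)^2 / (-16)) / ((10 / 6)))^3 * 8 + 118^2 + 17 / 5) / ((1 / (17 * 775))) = 483139668245826829 / 2560000000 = 188726432.91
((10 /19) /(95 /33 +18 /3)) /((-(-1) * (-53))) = -330 /295051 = -0.00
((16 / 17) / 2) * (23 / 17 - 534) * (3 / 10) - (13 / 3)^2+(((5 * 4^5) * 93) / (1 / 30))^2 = 530748384214795571 / 2601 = 204055511039906.02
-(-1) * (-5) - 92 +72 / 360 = -484 / 5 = -96.80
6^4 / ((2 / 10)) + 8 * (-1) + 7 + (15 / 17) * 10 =110293 / 17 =6487.82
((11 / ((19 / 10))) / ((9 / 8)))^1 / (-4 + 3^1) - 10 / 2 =-1735 / 171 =-10.15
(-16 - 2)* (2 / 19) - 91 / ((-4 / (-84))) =-1912.89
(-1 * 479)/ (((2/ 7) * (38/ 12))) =-10059/ 19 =-529.42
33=33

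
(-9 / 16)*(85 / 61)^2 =-65025 / 59536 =-1.09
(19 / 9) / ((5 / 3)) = 19 / 15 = 1.27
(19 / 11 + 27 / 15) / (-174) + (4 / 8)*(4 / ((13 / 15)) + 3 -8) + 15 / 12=258131 / 248820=1.04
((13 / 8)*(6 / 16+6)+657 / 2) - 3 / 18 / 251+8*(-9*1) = 12860455 / 48192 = 266.86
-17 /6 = -2.83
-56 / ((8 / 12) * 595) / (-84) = 1 / 595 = 0.00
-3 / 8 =-0.38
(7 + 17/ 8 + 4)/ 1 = 105/ 8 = 13.12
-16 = -16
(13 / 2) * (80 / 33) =520 / 33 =15.76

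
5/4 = 1.25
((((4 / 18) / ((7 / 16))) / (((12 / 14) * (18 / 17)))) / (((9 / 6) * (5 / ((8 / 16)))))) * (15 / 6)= 68 / 729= 0.09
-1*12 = -12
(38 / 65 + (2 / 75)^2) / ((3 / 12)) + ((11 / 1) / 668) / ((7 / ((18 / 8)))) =3209513807 / 1367730000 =2.35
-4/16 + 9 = 35/4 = 8.75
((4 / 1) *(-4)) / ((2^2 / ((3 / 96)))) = -1 / 8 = -0.12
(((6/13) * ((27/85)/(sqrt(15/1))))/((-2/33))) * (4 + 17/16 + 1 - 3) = -43659 * sqrt(15)/88400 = -1.91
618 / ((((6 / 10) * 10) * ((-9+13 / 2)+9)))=206 / 13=15.85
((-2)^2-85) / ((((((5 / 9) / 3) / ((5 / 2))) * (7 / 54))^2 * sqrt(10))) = -43046721 * sqrt(10) / 490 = -277807.52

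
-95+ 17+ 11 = -67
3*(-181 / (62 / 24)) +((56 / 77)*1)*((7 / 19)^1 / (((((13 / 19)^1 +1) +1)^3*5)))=-47538838684 / 226169955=-210.19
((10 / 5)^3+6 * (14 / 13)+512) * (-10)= -68440 / 13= -5264.62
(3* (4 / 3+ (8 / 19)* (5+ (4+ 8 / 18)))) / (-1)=-908 / 57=-15.93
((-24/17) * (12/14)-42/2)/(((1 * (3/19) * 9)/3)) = -16739/357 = -46.89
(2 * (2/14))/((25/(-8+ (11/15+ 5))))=-0.03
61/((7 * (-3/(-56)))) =488/3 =162.67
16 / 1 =16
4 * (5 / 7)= 20 / 7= 2.86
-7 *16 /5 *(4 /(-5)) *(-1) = -17.92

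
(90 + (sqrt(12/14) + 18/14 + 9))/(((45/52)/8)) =416 * sqrt(42)/315 + 32448/35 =935.64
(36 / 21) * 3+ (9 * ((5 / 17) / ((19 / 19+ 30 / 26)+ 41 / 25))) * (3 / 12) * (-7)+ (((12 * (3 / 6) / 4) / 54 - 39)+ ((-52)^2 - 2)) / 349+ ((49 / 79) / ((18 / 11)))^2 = 134563797063649 / 11505146372748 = 11.70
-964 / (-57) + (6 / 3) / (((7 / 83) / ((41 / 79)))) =921034 / 31521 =29.22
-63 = -63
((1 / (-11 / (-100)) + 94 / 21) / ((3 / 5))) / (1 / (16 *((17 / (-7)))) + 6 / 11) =852448 / 19593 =43.51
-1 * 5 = -5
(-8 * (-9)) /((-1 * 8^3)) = -0.14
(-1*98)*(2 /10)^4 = -98 /625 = -0.16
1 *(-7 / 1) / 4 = -1.75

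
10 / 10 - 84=-83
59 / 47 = 1.26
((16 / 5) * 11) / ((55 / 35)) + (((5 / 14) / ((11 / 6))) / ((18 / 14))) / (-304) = 1123559 / 50160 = 22.40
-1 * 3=-3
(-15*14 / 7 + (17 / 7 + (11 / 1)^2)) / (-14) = -327 / 49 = -6.67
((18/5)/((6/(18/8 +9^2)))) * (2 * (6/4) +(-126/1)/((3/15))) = -626373/20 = -31318.65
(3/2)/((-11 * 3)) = -1/22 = -0.05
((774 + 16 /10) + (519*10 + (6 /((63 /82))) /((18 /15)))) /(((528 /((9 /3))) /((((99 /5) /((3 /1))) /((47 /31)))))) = 29158817 /197400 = 147.71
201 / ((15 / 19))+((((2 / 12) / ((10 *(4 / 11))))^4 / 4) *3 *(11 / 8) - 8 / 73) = 657457950188723 / 2583429120000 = 254.49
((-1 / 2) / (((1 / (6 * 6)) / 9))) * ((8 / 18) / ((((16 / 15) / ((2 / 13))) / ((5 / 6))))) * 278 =-31275 / 13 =-2405.77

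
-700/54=-350/27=-12.96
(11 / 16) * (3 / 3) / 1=11 / 16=0.69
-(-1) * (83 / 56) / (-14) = -83 / 784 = -0.11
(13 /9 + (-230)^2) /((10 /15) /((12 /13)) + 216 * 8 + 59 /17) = 30.54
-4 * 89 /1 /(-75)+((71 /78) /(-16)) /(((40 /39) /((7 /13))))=1177313 /249600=4.72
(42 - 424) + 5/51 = -19477/51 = -381.90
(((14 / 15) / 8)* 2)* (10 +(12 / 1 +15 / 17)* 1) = 2723 / 510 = 5.34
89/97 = 0.92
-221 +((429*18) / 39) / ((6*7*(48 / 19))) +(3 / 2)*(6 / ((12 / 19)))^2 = -9381 / 112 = -83.76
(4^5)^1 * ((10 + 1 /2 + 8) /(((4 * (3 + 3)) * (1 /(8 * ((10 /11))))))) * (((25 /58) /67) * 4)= 9472000 /64119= 147.73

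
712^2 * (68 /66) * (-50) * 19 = -16374291200 /33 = -496190642.42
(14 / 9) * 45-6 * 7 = 28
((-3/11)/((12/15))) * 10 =-75/22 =-3.41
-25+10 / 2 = -20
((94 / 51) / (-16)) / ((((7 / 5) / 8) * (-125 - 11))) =235 / 48552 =0.00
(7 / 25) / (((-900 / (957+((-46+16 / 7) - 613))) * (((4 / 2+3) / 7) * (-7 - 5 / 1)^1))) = 7357 / 675000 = 0.01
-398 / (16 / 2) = -49.75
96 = 96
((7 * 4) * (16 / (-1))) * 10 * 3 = -13440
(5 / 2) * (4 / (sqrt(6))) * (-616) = -3080 * sqrt(6) / 3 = -2514.81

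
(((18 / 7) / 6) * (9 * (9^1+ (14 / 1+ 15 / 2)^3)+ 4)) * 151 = 324458079 / 56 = 5793894.27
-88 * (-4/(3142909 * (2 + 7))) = 32/2571471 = 0.00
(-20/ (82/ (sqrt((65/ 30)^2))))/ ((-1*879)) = 65/ 108117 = 0.00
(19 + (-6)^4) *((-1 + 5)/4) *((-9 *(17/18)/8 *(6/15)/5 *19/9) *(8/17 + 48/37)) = -694583/1665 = -417.17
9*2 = 18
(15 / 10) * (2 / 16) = 3 / 16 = 0.19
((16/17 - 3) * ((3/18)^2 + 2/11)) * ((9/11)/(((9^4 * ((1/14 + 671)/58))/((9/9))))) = -117943/25358940783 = -0.00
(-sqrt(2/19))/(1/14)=-14 * sqrt(38)/19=-4.54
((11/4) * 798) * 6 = 13167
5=5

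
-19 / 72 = -0.26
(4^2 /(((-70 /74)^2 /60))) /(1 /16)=17165.58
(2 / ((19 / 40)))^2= 6400 / 361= 17.73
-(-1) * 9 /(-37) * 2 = -18 /37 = -0.49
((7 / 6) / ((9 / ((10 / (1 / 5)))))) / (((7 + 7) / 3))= 25 / 18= 1.39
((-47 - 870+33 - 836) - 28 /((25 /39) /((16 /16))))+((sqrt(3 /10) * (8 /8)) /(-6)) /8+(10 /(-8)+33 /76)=-1764.51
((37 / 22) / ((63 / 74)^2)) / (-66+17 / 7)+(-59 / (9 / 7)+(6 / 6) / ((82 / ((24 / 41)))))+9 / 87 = -6198795165124 / 135301143285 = -45.81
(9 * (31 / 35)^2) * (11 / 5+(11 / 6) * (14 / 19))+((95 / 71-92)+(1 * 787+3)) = 5985517191 / 8262625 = 724.41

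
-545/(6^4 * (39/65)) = -2725/3888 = -0.70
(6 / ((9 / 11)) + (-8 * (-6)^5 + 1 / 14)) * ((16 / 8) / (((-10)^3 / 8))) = -2613047 / 2625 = -995.45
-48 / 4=-12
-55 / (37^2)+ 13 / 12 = 17137 / 16428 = 1.04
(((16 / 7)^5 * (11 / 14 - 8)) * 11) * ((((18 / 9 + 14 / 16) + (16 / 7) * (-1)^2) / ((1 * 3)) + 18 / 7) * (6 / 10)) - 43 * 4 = -7600659228 / 588245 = -12920.91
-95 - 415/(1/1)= -510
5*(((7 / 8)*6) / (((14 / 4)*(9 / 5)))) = 4.17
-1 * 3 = -3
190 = 190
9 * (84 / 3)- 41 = 211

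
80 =80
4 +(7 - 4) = 7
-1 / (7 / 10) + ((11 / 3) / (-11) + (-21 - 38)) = -1276 / 21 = -60.76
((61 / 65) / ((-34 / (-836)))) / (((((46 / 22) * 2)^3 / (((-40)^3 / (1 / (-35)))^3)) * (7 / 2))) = 2724583935180800000000000 / 2688907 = 1013268192310407165.44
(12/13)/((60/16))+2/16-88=-87.63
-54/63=-6/7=-0.86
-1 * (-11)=11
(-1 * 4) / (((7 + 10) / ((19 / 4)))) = -19 / 17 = -1.12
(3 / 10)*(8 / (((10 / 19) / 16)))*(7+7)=25536 / 25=1021.44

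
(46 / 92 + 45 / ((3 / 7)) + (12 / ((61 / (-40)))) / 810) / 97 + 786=251488633 / 319518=787.09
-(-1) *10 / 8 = 5 / 4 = 1.25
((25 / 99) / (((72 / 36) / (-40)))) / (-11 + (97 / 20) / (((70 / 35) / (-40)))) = 0.05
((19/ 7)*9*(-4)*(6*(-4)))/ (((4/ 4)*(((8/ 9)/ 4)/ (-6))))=-443232/ 7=-63318.86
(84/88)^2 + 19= 9637/484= 19.91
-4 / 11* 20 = -80 / 11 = -7.27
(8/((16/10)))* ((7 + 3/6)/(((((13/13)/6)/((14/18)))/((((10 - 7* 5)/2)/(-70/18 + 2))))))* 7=275625/34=8106.62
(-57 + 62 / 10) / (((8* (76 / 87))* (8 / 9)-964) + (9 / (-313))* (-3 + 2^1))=62250066 / 1173633385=0.05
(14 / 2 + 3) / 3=10 / 3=3.33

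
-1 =-1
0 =0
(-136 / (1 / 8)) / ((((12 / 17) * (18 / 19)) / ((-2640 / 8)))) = 4832080 / 9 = 536897.78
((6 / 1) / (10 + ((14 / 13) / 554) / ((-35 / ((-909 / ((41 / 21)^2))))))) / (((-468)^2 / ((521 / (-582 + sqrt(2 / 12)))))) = -117659485345 / 48042685600666926-1212984385 * sqrt(6) / 1729536681624009336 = -0.00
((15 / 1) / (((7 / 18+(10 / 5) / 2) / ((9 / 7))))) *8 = 3888 / 35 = 111.09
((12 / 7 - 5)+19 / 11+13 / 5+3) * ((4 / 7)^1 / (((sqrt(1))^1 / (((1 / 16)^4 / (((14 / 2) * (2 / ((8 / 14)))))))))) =389 / 270448640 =0.00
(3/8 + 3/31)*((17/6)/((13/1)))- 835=-414109/496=-834.90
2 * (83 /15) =166 /15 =11.07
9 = 9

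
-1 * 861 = -861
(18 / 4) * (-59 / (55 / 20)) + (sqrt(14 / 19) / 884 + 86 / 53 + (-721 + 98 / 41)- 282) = -26186515 / 23903 + sqrt(266) / 16796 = -1095.53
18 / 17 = 1.06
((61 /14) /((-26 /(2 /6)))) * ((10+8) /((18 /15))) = -305 /364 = -0.84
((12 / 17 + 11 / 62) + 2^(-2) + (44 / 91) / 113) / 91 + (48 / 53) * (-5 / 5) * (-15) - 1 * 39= -25.40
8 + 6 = 14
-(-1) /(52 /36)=9 /13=0.69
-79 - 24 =-103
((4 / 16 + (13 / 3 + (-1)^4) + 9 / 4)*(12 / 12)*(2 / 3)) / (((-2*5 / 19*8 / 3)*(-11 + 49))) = -47 / 480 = -0.10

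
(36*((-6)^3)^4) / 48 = 1632586752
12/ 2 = 6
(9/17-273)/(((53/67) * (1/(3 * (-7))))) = 6517224/901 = 7233.32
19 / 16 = 1.19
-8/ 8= -1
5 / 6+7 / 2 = 13 / 3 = 4.33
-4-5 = -9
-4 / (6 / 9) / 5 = -6 / 5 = -1.20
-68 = -68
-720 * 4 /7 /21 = -960 /49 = -19.59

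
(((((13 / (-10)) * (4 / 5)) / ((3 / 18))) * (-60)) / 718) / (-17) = -936 / 30515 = -0.03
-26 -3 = -29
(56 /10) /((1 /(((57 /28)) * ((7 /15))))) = 133 /25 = 5.32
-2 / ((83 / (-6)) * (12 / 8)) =0.10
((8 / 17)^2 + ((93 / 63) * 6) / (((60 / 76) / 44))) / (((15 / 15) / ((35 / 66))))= 261.90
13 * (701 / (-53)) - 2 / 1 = -9219 / 53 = -173.94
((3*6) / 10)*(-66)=-594 / 5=-118.80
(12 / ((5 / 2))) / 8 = 3 / 5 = 0.60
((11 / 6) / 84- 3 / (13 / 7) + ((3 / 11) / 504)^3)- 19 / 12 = -260646429107 / 82044458496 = -3.18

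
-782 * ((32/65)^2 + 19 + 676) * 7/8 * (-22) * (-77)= -6809592920361/8450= -805868984.66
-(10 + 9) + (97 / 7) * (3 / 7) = -640 / 49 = -13.06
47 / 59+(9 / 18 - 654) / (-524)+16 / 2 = 621025 / 61832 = 10.04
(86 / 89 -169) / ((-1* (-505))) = -2991 / 8989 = -0.33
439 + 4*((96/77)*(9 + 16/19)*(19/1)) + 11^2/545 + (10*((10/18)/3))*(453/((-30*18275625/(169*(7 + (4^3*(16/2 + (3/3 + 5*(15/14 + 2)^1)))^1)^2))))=388877199253709/527094610875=737.77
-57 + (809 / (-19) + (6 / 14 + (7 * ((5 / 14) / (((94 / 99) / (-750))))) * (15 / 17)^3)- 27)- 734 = -136154858675 / 61422326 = -2216.70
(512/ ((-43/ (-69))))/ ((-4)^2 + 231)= 35328/ 10621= 3.33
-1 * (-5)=5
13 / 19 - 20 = -367 / 19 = -19.32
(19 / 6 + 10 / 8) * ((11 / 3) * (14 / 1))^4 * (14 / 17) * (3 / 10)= 52167112844 / 6885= 7576922.71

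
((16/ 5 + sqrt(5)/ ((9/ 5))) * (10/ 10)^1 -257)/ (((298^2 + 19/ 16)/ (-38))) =771552/ 7104415 -3040 * sqrt(5)/ 12787947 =0.11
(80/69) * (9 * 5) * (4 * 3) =14400/23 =626.09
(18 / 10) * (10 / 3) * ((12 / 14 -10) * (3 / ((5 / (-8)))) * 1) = 9216 / 35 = 263.31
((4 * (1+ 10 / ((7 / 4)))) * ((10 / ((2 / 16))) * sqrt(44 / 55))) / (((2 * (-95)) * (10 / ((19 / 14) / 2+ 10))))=-112424 * sqrt(5) / 23275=-10.80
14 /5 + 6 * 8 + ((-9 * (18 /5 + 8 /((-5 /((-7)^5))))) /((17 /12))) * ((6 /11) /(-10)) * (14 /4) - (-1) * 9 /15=152733811 /4675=32670.33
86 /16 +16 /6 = 8.04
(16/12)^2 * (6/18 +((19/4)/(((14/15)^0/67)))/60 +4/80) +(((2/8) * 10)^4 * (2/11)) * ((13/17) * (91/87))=6166069/390456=15.79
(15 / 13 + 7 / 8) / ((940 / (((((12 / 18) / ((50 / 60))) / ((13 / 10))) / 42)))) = 211 / 6672120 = 0.00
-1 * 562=-562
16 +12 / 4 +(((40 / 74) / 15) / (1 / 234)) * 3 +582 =626.30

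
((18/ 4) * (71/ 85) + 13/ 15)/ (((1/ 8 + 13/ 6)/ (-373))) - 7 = -3552353/ 4675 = -759.86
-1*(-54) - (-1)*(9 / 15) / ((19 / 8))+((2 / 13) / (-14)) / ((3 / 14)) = 200816 / 3705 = 54.20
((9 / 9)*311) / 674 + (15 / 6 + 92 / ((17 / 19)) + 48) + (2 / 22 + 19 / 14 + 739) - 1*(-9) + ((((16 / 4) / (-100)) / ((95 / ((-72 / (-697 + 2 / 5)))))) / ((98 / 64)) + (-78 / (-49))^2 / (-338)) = 50245181400940753 / 55628613775350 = 903.23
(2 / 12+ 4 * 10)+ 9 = 295 / 6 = 49.17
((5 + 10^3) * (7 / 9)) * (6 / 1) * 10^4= 46900000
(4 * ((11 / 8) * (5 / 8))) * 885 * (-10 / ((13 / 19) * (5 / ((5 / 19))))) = -243375 / 104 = -2340.14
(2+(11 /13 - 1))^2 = 576 /169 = 3.41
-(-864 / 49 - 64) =4000 / 49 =81.63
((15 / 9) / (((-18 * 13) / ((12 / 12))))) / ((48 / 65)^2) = -1625 / 124416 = -0.01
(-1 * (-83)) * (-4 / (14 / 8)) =-1328 / 7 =-189.71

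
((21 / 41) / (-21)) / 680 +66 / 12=5.50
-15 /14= -1.07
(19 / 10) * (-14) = -133 / 5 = -26.60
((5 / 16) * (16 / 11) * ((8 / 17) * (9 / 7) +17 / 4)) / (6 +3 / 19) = 219545 / 612612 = 0.36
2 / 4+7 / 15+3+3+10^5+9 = 3000479 / 30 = 100015.97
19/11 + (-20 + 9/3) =-168/11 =-15.27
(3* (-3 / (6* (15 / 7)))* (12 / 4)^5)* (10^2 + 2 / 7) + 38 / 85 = -1449943 / 85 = -17058.15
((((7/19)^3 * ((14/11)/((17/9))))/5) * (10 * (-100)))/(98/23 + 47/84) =-16699435200/11945161129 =-1.40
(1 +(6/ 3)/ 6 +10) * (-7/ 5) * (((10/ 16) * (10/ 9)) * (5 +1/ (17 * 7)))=-1490/ 27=-55.19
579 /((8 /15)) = 8685 /8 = 1085.62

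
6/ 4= 3/ 2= 1.50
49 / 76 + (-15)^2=17149 / 76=225.64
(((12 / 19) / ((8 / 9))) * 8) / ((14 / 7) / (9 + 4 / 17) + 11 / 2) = 33912 / 34105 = 0.99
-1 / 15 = -0.07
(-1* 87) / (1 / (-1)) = 87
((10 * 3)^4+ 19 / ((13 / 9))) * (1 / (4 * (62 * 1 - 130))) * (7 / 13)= -73711197 / 45968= -1603.53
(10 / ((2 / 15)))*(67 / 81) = 62.04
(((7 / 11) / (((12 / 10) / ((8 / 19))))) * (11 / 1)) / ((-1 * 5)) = -28 / 57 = -0.49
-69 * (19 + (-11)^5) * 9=100000872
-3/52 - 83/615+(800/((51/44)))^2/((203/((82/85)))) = 216595495143263/95684703660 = 2263.64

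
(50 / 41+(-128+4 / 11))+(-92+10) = -208.42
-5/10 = -1/2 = -0.50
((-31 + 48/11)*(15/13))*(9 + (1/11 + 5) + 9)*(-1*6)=6697980/1573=4258.09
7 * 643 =4501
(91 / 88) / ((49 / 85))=1105 / 616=1.79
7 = 7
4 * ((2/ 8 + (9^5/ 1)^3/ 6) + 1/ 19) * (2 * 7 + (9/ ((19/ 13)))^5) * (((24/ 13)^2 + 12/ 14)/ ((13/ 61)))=17627572348389450267798795978066/ 723518603899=24363675313109407583.97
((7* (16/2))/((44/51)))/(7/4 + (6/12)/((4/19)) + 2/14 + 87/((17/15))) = 679728/848573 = 0.80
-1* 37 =-37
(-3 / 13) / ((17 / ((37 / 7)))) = -111 / 1547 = -0.07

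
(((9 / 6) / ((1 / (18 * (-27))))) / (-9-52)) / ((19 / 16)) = 11664 / 1159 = 10.06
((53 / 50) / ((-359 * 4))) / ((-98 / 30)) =159 / 703640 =0.00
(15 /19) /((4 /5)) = 75 /76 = 0.99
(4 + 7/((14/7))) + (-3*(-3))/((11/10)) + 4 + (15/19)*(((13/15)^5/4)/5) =4169002973/211612500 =19.70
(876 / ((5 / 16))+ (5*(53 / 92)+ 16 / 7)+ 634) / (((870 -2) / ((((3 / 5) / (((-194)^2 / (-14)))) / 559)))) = -33253257 / 21000654656800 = -0.00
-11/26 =-0.42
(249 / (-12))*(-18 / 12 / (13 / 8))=249 / 13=19.15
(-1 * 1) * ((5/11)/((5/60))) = -60/11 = -5.45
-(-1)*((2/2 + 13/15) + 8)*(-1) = -148/15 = -9.87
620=620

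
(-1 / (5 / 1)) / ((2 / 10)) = -1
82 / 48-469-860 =-1327.29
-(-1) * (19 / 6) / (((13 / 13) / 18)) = 57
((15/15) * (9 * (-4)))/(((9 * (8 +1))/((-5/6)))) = 10/27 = 0.37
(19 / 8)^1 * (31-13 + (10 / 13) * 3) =627 / 13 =48.23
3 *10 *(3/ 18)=5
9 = 9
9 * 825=7425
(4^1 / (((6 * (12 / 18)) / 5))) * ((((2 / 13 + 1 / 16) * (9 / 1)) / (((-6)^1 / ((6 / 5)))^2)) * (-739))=-59859 / 208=-287.78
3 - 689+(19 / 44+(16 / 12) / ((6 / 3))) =-90407 / 132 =-684.90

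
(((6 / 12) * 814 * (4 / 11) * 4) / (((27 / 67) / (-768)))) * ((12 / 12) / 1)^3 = -10153984 / 9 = -1128220.44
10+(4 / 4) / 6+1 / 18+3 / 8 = 763 / 72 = 10.60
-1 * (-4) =4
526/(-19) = -526/19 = -27.68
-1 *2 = -2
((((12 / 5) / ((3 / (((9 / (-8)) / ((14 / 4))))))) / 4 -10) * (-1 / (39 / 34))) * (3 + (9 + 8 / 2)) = 191624 / 1365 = 140.38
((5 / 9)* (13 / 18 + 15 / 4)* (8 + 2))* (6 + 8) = 28175 / 81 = 347.84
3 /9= 1 /3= 0.33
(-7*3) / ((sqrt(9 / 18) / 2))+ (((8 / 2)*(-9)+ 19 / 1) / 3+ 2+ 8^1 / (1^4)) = 13 / 3 - 42*sqrt(2) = -55.06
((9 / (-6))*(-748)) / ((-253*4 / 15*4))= -765 / 184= -4.16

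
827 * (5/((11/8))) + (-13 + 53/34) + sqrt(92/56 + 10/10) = 2997.46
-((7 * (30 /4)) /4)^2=-11025 /64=-172.27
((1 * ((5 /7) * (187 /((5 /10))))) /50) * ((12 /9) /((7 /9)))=2244 /245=9.16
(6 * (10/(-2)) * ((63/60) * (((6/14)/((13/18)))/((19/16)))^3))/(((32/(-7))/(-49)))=-634894848/15069223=-42.13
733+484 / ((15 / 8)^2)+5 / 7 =1372432 / 1575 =871.39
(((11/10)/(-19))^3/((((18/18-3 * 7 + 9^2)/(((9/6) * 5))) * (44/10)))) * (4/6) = -121/33471920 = -0.00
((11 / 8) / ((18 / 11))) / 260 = 121 / 37440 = 0.00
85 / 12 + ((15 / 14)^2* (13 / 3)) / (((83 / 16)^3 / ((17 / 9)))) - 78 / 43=77152860997 / 14457062508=5.34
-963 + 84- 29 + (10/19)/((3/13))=-51626/57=-905.72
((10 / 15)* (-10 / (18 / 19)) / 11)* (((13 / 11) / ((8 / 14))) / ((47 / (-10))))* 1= 43225 / 153549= 0.28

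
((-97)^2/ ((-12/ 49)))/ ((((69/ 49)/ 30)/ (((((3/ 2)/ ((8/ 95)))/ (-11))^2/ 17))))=-3058257843375/ 24223232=-126253.09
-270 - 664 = -934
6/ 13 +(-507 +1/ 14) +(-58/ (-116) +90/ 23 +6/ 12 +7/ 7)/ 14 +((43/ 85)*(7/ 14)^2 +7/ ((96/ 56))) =-267836797/ 533715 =-501.83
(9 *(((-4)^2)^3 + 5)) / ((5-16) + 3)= -36909 / 8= -4613.62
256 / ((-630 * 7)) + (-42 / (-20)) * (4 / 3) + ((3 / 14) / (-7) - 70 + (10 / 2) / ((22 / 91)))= -1130449 / 24255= -46.61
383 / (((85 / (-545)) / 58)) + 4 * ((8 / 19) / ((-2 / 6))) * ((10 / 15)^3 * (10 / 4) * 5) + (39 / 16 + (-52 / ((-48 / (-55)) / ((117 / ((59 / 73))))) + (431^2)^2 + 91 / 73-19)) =6912689743760545435 / 200327184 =34506998030.58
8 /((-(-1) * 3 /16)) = 128 /3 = 42.67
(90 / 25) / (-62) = -9 / 155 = -0.06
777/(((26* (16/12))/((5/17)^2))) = 58275/30056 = 1.94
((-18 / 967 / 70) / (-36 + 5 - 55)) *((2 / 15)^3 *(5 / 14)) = 2 / 764050875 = 0.00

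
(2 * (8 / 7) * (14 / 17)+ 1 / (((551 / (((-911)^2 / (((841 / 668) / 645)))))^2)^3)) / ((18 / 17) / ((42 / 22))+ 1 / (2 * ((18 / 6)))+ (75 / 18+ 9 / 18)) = 1492573745646399997894628298987446963010730745025696076245321021819434304 / 38089717724866654108319554945759312327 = 39185739217804225805188320000000000.00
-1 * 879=-879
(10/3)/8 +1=17/12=1.42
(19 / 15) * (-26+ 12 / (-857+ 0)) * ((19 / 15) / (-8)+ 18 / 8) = -53160043 / 771300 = -68.92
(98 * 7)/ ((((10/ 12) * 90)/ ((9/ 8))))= 1029/ 100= 10.29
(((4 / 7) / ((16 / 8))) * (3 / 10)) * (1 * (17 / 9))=17 / 105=0.16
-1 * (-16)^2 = -256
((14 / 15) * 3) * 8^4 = 57344 / 5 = 11468.80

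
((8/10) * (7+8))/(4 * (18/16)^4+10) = 12288/16801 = 0.73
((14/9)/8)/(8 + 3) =7/396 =0.02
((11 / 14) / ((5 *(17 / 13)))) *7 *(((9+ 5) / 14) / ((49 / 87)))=12441 / 8330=1.49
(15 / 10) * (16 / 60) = 2 / 5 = 0.40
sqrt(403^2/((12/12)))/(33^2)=0.37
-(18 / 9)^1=-2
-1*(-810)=810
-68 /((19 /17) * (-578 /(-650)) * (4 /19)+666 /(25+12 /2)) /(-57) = 342550 /6228903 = 0.05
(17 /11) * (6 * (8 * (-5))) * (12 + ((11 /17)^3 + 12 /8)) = -16237560 /3179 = -5107.76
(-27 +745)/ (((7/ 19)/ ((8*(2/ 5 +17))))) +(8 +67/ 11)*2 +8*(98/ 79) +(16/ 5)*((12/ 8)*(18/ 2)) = 8253481926/ 30415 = 271362.22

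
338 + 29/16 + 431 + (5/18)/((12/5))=333041/432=770.93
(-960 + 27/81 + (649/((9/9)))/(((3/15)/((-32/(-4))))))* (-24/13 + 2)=150002/39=3846.21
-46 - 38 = -84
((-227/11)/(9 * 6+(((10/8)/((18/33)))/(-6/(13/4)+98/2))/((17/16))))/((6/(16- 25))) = 21290103/37171904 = 0.57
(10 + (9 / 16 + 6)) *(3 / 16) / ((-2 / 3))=-2385 / 512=-4.66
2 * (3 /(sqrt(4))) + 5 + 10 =18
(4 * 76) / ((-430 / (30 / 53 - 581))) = 4675976 / 11395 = 410.35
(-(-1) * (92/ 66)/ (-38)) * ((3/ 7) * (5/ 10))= -23/ 2926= -0.01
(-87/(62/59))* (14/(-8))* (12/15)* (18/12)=173.86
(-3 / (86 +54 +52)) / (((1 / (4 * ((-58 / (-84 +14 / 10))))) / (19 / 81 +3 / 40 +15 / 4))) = -54491 / 305856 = -0.18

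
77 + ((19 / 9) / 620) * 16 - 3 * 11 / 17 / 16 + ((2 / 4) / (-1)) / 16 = 58359319 / 758880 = 76.90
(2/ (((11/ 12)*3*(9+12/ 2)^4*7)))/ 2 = 4/ 3898125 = 0.00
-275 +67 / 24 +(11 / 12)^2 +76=-195.37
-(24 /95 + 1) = -1.25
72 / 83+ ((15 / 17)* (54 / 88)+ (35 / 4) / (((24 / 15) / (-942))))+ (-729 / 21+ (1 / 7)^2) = -63091629709 / 12168464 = -5184.85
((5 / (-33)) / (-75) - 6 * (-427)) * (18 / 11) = 4192.37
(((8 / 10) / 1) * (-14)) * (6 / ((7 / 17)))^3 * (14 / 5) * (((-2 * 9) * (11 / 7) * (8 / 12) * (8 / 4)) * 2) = 8965085184 / 1225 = 7318436.88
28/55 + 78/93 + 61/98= 329209/167090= 1.97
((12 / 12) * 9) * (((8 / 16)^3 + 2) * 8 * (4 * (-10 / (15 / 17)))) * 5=-34680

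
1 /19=0.05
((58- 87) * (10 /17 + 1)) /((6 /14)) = -1827 /17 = -107.47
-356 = -356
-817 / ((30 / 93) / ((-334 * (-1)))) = -4229609 / 5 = -845921.80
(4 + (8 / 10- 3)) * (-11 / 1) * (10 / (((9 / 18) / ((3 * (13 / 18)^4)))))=-314171 / 972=-323.22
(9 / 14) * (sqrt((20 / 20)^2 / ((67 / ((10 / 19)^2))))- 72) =-324 / 7+45 * sqrt(67) / 8911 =-46.24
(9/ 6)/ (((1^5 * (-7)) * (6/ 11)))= -0.39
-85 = -85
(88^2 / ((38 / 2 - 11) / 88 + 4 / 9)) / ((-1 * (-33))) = 23232 / 53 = 438.34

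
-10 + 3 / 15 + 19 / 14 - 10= -1291 / 70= -18.44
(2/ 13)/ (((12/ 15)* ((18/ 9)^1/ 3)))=15/ 52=0.29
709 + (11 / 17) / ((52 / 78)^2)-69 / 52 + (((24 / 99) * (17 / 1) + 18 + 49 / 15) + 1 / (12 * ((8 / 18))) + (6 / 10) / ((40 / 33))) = 2144723509 / 2917200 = 735.20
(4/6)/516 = 1/774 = 0.00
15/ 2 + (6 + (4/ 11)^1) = 305/ 22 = 13.86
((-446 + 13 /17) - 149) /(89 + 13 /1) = -5051 /867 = -5.83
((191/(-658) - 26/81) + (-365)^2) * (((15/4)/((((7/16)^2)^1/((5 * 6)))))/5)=2272189910720/145089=15660662.84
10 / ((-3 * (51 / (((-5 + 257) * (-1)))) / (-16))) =-4480 / 17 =-263.53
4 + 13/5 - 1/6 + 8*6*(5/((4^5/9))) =8201/960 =8.54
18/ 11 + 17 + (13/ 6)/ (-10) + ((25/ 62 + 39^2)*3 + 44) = 94660837/ 20460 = 4626.63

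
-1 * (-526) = 526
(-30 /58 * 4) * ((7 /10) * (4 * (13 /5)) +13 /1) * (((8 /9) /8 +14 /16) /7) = -11999 /2030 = -5.91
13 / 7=1.86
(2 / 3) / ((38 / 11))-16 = -901 / 57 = -15.81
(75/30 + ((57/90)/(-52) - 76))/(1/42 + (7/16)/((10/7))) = -3211012/14417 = -222.72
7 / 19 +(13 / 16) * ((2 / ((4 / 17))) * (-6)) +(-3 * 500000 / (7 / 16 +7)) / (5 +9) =-3658400005 / 253232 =-14446.83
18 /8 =2.25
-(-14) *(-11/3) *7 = -1078/3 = -359.33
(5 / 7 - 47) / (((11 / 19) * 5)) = -6156 / 385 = -15.99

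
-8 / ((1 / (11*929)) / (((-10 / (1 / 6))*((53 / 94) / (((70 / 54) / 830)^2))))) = 2611194455200320 / 2303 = 1133823037429.58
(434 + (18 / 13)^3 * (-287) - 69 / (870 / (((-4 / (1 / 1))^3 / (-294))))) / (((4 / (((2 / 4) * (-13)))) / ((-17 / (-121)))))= 11864226271 / 158498340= 74.85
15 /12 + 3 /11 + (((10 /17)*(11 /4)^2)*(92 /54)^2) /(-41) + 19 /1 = 451785049 /22356972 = 20.21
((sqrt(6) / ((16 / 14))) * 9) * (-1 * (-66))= 2079 * sqrt(6) / 4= 1273.12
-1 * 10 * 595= -5950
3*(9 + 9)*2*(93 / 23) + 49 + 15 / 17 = 486.58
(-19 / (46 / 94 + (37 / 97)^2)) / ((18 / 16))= -33608948 / 1263375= -26.60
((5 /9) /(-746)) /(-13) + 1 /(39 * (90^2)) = 7123 /117830700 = 0.00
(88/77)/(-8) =-1/7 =-0.14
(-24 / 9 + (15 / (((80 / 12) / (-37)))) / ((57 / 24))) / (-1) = 2150 / 57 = 37.72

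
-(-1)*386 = 386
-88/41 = -2.15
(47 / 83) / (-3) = -47 / 249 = -0.19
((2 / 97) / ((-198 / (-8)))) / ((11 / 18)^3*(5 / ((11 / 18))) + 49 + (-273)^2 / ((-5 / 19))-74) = -1440 / 489580144933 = -0.00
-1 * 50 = -50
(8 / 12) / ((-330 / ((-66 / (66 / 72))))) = 0.15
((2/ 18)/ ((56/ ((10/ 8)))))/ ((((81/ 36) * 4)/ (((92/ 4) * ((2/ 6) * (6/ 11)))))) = 115/ 99792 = 0.00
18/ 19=0.95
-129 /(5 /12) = -1548 /5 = -309.60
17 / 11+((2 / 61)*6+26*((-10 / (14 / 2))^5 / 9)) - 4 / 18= -1590328547 / 101497473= -15.67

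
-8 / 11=-0.73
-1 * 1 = -1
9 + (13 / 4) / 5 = 193 / 20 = 9.65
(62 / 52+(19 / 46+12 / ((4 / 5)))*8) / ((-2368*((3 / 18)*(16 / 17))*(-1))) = 3796899 / 11328512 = 0.34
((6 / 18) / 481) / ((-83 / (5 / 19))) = -5 / 2275611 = -0.00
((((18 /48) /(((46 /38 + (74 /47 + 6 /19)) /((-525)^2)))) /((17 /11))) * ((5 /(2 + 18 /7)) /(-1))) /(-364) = 13537321875 /208878592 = 64.81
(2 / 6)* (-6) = -2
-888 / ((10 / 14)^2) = -43512 / 25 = -1740.48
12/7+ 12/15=88/35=2.51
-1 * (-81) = 81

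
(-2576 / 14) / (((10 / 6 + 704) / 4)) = -2208 / 2117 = -1.04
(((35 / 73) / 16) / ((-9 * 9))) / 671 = -35 / 63481968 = -0.00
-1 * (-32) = 32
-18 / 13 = -1.38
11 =11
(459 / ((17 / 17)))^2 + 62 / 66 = 6952504 / 33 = 210681.94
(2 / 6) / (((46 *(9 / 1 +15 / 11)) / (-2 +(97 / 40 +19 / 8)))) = 77 / 39330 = 0.00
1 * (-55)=-55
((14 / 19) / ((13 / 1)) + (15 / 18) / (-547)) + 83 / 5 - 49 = -131102383 / 4053270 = -32.34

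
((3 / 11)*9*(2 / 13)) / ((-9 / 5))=-30 / 143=-0.21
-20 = -20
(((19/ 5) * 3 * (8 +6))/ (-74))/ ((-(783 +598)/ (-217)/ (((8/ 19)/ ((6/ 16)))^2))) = -6221824/ 14562645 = -0.43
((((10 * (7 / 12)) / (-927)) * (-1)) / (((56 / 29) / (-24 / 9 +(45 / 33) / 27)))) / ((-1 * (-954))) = -37555 / 4202469216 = -0.00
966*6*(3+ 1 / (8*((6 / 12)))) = 18837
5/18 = 0.28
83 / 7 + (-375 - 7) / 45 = 3.37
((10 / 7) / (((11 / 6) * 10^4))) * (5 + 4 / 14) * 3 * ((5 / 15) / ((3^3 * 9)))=37 / 21829500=0.00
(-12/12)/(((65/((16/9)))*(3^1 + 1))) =-0.01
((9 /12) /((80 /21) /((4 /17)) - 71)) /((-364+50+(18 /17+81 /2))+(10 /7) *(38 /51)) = 22491 /446042426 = 0.00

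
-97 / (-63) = 97 / 63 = 1.54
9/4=2.25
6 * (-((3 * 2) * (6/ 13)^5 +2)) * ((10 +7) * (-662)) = 53292776808/ 371293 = 143532.94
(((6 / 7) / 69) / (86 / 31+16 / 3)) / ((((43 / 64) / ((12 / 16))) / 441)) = 281232 / 372853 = 0.75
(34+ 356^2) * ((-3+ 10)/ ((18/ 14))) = 6211730/ 9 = 690192.22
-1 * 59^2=-3481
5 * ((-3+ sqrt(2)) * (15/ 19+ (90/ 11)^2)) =-2335725/ 2299+ 778575 * sqrt(2)/ 2299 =-537.04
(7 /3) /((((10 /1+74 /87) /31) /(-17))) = -106981 /944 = -113.33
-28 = -28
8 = 8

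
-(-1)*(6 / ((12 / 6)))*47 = 141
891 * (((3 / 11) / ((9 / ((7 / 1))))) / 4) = 47.25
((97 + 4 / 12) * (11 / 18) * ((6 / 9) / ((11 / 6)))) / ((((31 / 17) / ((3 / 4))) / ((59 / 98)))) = 73219 / 13671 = 5.36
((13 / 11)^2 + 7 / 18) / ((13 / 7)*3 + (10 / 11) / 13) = 353899 / 1118106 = 0.32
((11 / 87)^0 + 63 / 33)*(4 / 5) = 128 / 55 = 2.33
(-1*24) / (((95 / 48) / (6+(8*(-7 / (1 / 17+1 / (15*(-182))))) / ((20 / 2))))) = 14770944 / 13565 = 1088.90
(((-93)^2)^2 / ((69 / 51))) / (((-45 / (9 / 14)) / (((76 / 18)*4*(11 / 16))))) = -29531431017 / 3220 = -9171251.87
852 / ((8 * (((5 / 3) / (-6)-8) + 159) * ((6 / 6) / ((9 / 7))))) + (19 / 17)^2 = 11841868 / 5488399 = 2.16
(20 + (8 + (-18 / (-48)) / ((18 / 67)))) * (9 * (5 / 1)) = 21165 / 16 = 1322.81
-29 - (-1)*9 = -20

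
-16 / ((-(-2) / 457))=-3656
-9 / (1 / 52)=-468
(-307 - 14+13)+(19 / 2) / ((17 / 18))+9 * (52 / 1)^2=408647 / 17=24038.06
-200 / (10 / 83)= -1660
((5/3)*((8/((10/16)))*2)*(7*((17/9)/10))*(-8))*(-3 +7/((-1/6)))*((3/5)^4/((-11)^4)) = 0.18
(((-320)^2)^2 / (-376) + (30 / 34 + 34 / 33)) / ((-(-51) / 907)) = -666929679699083 / 1344717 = -495962852.93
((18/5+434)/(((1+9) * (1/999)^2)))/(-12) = -181968849/50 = -3639376.98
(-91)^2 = 8281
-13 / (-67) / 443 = 13 / 29681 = 0.00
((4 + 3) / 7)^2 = 1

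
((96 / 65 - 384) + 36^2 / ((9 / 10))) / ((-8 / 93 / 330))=-4056745.85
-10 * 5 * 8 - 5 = -405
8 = 8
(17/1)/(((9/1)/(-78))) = -442/3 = -147.33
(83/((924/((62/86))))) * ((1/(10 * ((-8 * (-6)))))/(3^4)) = 2573/1544780160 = 0.00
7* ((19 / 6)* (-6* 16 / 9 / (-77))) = 304 / 99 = 3.07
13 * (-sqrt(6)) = -13 * sqrt(6) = -31.84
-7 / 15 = -0.47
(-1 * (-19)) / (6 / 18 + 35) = 57 / 106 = 0.54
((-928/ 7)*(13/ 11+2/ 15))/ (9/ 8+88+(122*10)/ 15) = -230144/ 225005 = -1.02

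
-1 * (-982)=982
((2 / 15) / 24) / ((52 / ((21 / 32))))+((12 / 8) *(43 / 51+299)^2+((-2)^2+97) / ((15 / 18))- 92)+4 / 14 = 1816283452063 / 13465088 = 134888.35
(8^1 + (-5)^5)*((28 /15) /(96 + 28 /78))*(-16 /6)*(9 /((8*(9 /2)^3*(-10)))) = -756392 /3804975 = -0.20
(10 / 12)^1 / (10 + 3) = 5 / 78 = 0.06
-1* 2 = -2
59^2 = 3481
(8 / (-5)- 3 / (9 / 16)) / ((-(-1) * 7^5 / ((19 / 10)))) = -988 / 1260525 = -0.00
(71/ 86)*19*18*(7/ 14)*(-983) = -11934603/ 86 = -138774.45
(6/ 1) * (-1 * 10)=-60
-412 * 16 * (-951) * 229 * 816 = 1171448921088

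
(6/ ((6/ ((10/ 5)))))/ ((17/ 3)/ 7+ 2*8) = 42/ 353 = 0.12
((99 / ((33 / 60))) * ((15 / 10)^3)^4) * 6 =140126.04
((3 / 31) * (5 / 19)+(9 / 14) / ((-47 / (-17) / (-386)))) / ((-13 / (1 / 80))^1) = 8693823 / 100766120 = 0.09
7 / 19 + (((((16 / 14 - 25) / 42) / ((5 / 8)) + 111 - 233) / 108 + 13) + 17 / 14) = 5069377 / 377055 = 13.44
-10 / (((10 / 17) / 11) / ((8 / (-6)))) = 748 / 3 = 249.33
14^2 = 196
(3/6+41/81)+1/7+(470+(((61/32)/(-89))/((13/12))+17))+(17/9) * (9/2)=2606385839/5248152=496.63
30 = 30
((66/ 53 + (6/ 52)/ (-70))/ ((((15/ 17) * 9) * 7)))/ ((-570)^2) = 25177/ 365631630000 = 0.00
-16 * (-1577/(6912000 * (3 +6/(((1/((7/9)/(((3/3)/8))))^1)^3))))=14193/5631376000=0.00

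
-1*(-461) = 461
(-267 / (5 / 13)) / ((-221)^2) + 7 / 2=3.49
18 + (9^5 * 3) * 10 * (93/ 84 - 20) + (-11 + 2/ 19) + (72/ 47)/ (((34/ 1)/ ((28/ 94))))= -334316355769971/ 9989098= -33468122.52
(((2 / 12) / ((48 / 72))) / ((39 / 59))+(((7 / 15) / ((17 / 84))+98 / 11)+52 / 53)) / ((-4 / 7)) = -680446991 / 30922320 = -22.01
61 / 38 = 1.61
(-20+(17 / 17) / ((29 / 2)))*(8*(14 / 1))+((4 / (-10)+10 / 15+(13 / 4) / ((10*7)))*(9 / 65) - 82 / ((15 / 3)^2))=-1179903503 / 527800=-2235.51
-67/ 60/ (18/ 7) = -469/ 1080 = -0.43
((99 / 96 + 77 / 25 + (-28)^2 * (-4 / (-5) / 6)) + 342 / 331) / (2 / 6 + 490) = 87128057 / 389520800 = 0.22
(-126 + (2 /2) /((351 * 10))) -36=-568619 /3510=-162.00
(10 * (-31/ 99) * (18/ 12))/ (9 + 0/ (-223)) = -155/ 297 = -0.52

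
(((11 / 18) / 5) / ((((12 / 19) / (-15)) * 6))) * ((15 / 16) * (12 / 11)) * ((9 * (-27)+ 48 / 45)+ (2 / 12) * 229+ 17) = 106457 / 1152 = 92.41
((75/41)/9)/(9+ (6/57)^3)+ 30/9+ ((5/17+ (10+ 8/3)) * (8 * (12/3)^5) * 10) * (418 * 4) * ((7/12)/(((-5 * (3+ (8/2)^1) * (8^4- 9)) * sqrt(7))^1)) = 25484465/7593897- 4526866432 * sqrt(7)/4377177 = -2732.87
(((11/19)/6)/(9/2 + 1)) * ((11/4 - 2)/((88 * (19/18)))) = 9/63536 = 0.00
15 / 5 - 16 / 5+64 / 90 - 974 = -43807 / 45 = -973.49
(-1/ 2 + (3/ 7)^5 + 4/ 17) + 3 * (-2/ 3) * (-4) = 4428503/ 571438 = 7.75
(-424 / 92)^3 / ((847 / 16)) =-19056256 / 10305449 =-1.85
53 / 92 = 0.58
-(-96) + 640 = 736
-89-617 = -706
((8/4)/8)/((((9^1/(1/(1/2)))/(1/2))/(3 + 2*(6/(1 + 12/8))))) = 13/60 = 0.22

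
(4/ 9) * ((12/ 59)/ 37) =16/ 6549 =0.00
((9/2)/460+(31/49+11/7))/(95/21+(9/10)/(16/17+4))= 299403/636433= 0.47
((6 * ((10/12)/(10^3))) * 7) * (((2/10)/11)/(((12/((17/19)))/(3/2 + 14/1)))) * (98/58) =180761/145464000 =0.00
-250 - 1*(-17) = -233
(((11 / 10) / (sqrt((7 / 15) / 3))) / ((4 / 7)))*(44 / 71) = 363*sqrt(35) / 710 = 3.02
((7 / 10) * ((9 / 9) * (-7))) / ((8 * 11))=-49 / 880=-0.06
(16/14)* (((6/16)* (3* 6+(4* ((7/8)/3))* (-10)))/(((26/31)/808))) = 237956/91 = 2614.90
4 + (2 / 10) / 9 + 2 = 271 / 45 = 6.02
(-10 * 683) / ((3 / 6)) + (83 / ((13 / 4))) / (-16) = -710403 / 52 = -13661.60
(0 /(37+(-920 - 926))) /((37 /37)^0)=0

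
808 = 808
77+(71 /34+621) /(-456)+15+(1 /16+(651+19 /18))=113641 /153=742.75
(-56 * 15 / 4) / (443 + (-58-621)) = 105 / 118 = 0.89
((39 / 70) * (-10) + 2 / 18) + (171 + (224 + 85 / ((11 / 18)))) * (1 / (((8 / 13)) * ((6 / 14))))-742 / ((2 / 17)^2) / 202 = 982276619 / 559944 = 1754.24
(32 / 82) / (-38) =-8 / 779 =-0.01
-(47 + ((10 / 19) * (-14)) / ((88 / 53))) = -42.56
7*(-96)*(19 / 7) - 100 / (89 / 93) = -171636 / 89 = -1928.49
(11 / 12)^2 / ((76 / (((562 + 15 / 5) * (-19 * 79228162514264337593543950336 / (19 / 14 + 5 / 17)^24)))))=-92337985873522853575442030923008721167075823576167461502719583886897906176842062480015360 / 1658302358660960276209533984925331156446924438850701537752254409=-55682237555329524810882860.00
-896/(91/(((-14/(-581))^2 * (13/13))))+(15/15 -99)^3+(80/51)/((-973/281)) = -941192.46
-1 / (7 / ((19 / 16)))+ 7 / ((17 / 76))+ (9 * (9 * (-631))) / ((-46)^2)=7020233 / 1007216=6.97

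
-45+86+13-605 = -551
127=127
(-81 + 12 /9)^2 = 57121 /9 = 6346.78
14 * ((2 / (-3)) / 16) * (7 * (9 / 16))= -147 / 64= -2.30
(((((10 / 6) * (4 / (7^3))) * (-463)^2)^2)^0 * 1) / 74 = 1 / 74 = 0.01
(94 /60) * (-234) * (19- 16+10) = -23829 /5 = -4765.80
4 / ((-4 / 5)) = -5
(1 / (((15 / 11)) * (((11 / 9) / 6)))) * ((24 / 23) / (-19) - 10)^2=347530248 / 954845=363.97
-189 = -189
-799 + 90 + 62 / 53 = -37515 / 53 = -707.83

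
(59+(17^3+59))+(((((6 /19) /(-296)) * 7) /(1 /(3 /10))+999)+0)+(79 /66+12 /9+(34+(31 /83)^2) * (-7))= 37036532421109 /6392716440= 5793.55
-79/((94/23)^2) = -41791/8836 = -4.73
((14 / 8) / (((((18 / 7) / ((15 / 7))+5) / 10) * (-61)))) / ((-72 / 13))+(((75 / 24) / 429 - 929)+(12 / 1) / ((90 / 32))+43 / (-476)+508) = -416.81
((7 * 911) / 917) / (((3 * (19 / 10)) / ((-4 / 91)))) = -36440 / 679497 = -0.05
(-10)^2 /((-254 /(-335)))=16750 /127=131.89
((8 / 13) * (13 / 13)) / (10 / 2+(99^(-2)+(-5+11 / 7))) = 274428 / 700817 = 0.39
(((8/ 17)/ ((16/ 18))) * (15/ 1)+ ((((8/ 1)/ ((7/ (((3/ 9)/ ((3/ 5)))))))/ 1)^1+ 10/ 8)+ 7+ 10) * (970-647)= 2183537/ 252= 8664.83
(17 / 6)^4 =83521 / 1296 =64.45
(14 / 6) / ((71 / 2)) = 14 / 213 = 0.07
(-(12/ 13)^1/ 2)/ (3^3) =-2/ 117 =-0.02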